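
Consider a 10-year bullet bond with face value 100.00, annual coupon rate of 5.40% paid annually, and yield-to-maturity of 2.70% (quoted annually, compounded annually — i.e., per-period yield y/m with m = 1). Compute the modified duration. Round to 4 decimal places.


Answer: Modified duration = 7.9950

Derivation:
Coupon per period c = face * coupon_rate / m = 5.400000
Periods per year m = 1; per-period yield y/m = 0.027000
Number of cashflows N = 10
Cashflows (t years, CF_t, discount factor 1/(1+y/m)^(m*t), PV):
  t = 1.0000: CF_t = 5.400000, DF = 0.973710, PV = 5.258033
  t = 2.0000: CF_t = 5.400000, DF = 0.948111, PV = 5.119799
  t = 3.0000: CF_t = 5.400000, DF = 0.923185, PV = 4.985198
  t = 4.0000: CF_t = 5.400000, DF = 0.898914, PV = 4.854137
  t = 5.0000: CF_t = 5.400000, DF = 0.875282, PV = 4.726520
  t = 6.0000: CF_t = 5.400000, DF = 0.852270, PV = 4.602259
  t = 7.0000: CF_t = 5.400000, DF = 0.829864, PV = 4.481265
  t = 8.0000: CF_t = 5.400000, DF = 0.808047, PV = 4.363452
  t = 9.0000: CF_t = 5.400000, DF = 0.786803, PV = 4.248736
  t = 10.0000: CF_t = 105.400000, DF = 0.766118, PV = 80.748818
Price P = sum_t PV_t = 123.388218
First compute Macaulay numerator sum_t t * PV_t:
  t * PV_t at t = 1.0000: 5.258033
  t * PV_t at t = 2.0000: 10.239597
  t * PV_t at t = 3.0000: 14.955595
  t * PV_t at t = 4.0000: 19.416546
  t * PV_t at t = 5.0000: 23.632602
  t * PV_t at t = 6.0000: 27.613557
  t * PV_t at t = 7.0000: 31.368857
  t * PV_t at t = 8.0000: 34.907617
  t * PV_t at t = 9.0000: 38.238626
  t * PV_t at t = 10.0000: 807.488182
Macaulay duration D = 1013.119211 / 123.388218 = 8.210826
Modified duration = D / (1 + y/m) = 8.210826 / (1 + 0.027000) = 7.994962


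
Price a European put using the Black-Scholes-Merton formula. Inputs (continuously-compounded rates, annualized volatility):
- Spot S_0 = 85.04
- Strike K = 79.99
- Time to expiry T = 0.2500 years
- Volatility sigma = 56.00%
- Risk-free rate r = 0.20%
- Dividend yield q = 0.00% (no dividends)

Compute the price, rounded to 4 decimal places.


Answer: Price = 6.8607

Derivation:
d1 = (ln(S/K) + (r - q + 0.5*sigma^2) * T) / (sigma * sqrt(T)) = 0.36042895
d2 = d1 - sigma * sqrt(T) = 0.08042895
exp(-rT) = 0.99950012; exp(-qT) = 1.00000000
P = K * exp(-rT) * N(-d2) - S_0 * exp(-qT) * N(-d1)
N(-d1) = 0.35926319; N(-d2) = 0.46794805
P = 79.9900 * 0.99950012 * 0.46794805 - 85.0400 * 1.00000000 * 0.35926319 = 6.8607


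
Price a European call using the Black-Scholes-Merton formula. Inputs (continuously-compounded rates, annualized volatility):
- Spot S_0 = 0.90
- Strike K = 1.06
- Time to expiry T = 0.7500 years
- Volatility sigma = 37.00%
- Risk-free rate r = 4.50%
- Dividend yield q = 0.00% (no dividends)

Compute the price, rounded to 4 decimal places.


Answer: Price = 0.0699

Derivation:
d1 = (ln(S/K) + (r - q + 0.5*sigma^2) * T) / (sigma * sqrt(T)) = -0.24511460
d2 = d1 - sigma * sqrt(T) = -0.56554400
exp(-rT) = 0.96681318; exp(-qT) = 1.00000000
C = S_0 * exp(-qT) * N(d1) - K * exp(-rT) * N(d2)
N(d1) = 0.40318385; N(d2) = 0.28585190
C = 0.9000 * 1.00000000 * 0.40318385 - 1.0600 * 0.96681318 * 0.28585190 = 0.0699


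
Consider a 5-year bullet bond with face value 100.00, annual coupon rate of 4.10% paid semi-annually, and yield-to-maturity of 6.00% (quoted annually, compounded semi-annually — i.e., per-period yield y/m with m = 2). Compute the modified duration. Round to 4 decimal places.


Answer: Modified duration = 4.4162

Derivation:
Coupon per period c = face * coupon_rate / m = 2.050000
Periods per year m = 2; per-period yield y/m = 0.030000
Number of cashflows N = 10
Cashflows (t years, CF_t, discount factor 1/(1+y/m)^(m*t), PV):
  t = 0.5000: CF_t = 2.050000, DF = 0.970874, PV = 1.990291
  t = 1.0000: CF_t = 2.050000, DF = 0.942596, PV = 1.932322
  t = 1.5000: CF_t = 2.050000, DF = 0.915142, PV = 1.876040
  t = 2.0000: CF_t = 2.050000, DF = 0.888487, PV = 1.821398
  t = 2.5000: CF_t = 2.050000, DF = 0.862609, PV = 1.768348
  t = 3.0000: CF_t = 2.050000, DF = 0.837484, PV = 1.716843
  t = 3.5000: CF_t = 2.050000, DF = 0.813092, PV = 1.666838
  t = 4.0000: CF_t = 2.050000, DF = 0.789409, PV = 1.618289
  t = 4.5000: CF_t = 2.050000, DF = 0.766417, PV = 1.571154
  t = 5.0000: CF_t = 102.050000, DF = 0.744094, PV = 75.934784
Price P = sum_t PV_t = 91.896307
First compute Macaulay numerator sum_t t * PV_t:
  t * PV_t at t = 0.5000: 0.995146
  t * PV_t at t = 1.0000: 1.932322
  t * PV_t at t = 1.5000: 2.814061
  t * PV_t at t = 2.0000: 3.642797
  t * PV_t at t = 2.5000: 4.420870
  t * PV_t at t = 3.0000: 5.150528
  t * PV_t at t = 3.5000: 5.833932
  t * PV_t at t = 4.0000: 6.473156
  t * PV_t at t = 4.5000: 7.070194
  t * PV_t at t = 5.0000: 379.673920
Macaulay duration D = 418.006925 / 91.896307 = 4.548680
Modified duration = D / (1 + y/m) = 4.548680 / (1 + 0.030000) = 4.416194


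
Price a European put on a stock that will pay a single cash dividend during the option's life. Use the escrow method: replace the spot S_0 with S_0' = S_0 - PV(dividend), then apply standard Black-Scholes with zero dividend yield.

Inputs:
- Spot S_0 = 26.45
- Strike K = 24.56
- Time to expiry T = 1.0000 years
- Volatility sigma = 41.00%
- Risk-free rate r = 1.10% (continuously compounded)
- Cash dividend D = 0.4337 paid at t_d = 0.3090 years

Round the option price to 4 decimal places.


Answer: Price = 3.2789

Derivation:
PV(D) = D * exp(-r * t_d) = 0.4337 * 0.99660677 = 0.43222836
S_0' = S_0 - PV(D) = 26.4500 - 0.43222836 = 26.01777164
d1 = (ln(S_0'/K) + (r + sigma^2/2)*T) / (sigma*sqrt(T)) = 0.37246519
d2 = d1 - sigma*sqrt(T) = -0.03753481
exp(-rT) = 0.98906028
N(-d1) = 0.35477326; N(-d2) = 0.51497071
P = K * exp(-rT) * N(-d2) - S_0' * N(-d1) = 24.5600 * 0.98906028 * 0.51497071 - 26.01777164 * 0.35477326 = 3.2789


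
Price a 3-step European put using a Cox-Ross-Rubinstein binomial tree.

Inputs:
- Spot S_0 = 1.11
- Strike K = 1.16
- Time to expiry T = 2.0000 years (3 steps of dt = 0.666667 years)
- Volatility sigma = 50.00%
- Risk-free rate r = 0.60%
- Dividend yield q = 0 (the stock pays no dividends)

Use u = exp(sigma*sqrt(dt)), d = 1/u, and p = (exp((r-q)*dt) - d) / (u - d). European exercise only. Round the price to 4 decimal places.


Answer: Price = V(0,0) = 0.3539

Derivation:
dt = T/N = 0.666667
u = exp(sigma*sqrt(dt)) = 1.504181; d = 1/u = 0.664814
p = (exp((r-q)*dt) - d) / (u - d) = 0.404107
Discount per step: exp(-r*dt) = 0.996008
Stock lattice S(k, i) with i counting down-moves:
  k=0: S(0,0) = 1.1100
  k=1: S(1,0) = 1.6696; S(1,1) = 0.7379
  k=2: S(2,0) = 2.5114; S(2,1) = 1.1100; S(2,2) = 0.4906
  k=3: S(3,0) = 3.7777; S(3,1) = 1.6696; S(3,2) = 0.7379; S(3,3) = 0.3262
Terminal payoffs V(N, i) = max(K - S_T, 0):
  V(3,0) = 0.000000; V(3,1) = 0.000000; V(3,2) = 0.422057; V(3,3) = 0.833846
Backward induction: V(k, i) = exp(-r*dt) * [p * V(k+1, i) + (1-p) * V(k+1, i+1)].
  V(2,0) = exp(-r*dt) * [p*0.000000 + (1-p)*0.000000] = 0.000000
  V(2,1) = exp(-r*dt) * [p*0.000000 + (1-p)*0.422057] = 0.250497
  V(2,2) = exp(-r*dt) * [p*0.422057 + (1-p)*0.833846] = 0.664774
  V(1,0) = exp(-r*dt) * [p*0.000000 + (1-p)*0.250497] = 0.148673
  V(1,1) = exp(-r*dt) * [p*0.250497 + (1-p)*0.664774] = 0.495376
  V(0,0) = exp(-r*dt) * [p*0.148673 + (1-p)*0.495376] = 0.353853


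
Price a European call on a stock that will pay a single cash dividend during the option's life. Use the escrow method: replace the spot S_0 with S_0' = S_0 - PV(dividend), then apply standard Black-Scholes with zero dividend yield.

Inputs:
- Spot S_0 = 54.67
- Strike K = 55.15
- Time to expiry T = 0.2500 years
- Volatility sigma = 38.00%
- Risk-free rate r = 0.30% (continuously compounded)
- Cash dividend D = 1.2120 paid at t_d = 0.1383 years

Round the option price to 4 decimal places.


PV(D) = D * exp(-r * t_d) = 1.2120 * 0.99958519 = 1.21149725
S_0' = S_0 - PV(D) = 54.6700 - 1.21149725 = 53.45850275
d1 = (ln(S_0'/K) + (r + sigma^2/2)*T) / (sigma*sqrt(T)) = -0.06500549
d2 = d1 - sigma*sqrt(T) = -0.25500549
exp(-rT) = 0.99925028
N(d1) = 0.47408482; N(d2) = 0.39935943
C = S_0' * N(d1) - K * exp(-rT) * N(d2) = 53.45850275 * 0.47408482 - 55.1500 * 0.99925028 * 0.39935943 = 3.3357

Answer: Price = 3.3357


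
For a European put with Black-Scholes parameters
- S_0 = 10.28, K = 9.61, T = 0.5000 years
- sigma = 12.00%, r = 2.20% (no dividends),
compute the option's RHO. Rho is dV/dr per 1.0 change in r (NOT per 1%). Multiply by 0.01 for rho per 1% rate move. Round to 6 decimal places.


d1 = 0.9663325637; d2 = 0.8814797500
phi(d1) = 0.2501141551; exp(-qT) = 1.0000000000; exp(-rT) = 0.9890602788
N(-d2) = 0.1890291048
Rho = -K*T*exp(-rT)*N(-d2) = -9.6100 * 0.5000 * 0.9890602788 * 0.1890291048 = -0.898348

Answer: Rho = -0.898348


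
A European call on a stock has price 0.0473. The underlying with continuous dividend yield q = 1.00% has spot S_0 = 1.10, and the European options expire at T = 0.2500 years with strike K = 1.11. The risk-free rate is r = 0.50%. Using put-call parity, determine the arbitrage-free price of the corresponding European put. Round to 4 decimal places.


Put-call parity: C - P = S_0 * exp(-qT) - K * exp(-rT).
S_0 * exp(-qT) = 1.1000 * 0.99750312 = 1.09725343
K * exp(-rT) = 1.1100 * 0.99875078 = 1.10861337
P = C - S*exp(-qT) + K*exp(-rT)
P = 0.0473 - 1.09725343 + 1.10861337 = 0.0587

Answer: Put price = 0.0587


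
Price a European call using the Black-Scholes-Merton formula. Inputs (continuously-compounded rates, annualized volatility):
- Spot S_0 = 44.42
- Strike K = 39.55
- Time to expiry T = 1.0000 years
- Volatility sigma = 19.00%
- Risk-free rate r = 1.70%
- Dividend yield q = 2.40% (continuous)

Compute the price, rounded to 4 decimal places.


Answer: Price = 5.8518

Derivation:
d1 = (ln(S/K) + (r - q + 0.5*sigma^2) * T) / (sigma * sqrt(T)) = 0.66933750
d2 = d1 - sigma * sqrt(T) = 0.47933750
exp(-rT) = 0.98314368; exp(-qT) = 0.97628571
C = S_0 * exp(-qT) * N(d1) - K * exp(-rT) * N(d2)
N(d1) = 0.74835989; N(d2) = 0.68415072
C = 44.4200 * 0.97628571 * 0.74835989 - 39.5500 * 0.98314368 * 0.68415072 = 5.8518


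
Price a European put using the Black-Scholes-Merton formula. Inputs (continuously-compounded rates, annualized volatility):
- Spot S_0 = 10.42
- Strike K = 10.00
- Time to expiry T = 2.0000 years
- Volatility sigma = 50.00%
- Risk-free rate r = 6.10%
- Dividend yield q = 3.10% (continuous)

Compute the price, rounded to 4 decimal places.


d1 = (ln(S/K) + (r - q + 0.5*sigma^2) * T) / (sigma * sqrt(T)) = 0.49658970
d2 = d1 - sigma * sqrt(T) = -0.21051708
exp(-rT) = 0.88514837; exp(-qT) = 0.93988289
P = K * exp(-rT) * N(-d2) - S_0 * exp(-qT) * N(-d1)
N(-d1) = 0.30973921; N(-d2) = 0.58336794
P = 10.0000 * 0.88514837 * 0.58336794 - 10.4200 * 0.93988289 * 0.30973921 = 2.1302

Answer: Price = 2.1302


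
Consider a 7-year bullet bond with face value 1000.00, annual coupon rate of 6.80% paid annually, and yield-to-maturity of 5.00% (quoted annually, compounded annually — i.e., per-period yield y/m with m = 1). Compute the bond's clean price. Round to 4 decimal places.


Answer: Price = 1104.1547

Derivation:
Coupon per period c = face * coupon_rate / m = 68.000000
Periods per year m = 1; per-period yield y/m = 0.050000
Number of cashflows N = 7
Cashflows (t years, CF_t, discount factor 1/(1+y/m)^(m*t), PV):
  t = 1.0000: CF_t = 68.000000, DF = 0.952381, PV = 64.761905
  t = 2.0000: CF_t = 68.000000, DF = 0.907029, PV = 61.678005
  t = 3.0000: CF_t = 68.000000, DF = 0.863838, PV = 58.740957
  t = 4.0000: CF_t = 68.000000, DF = 0.822702, PV = 55.943768
  t = 5.0000: CF_t = 68.000000, DF = 0.783526, PV = 53.279779
  t = 6.0000: CF_t = 68.000000, DF = 0.746215, PV = 50.742647
  t = 7.0000: CF_t = 1068.000000, DF = 0.710681, PV = 759.007661
Price P = sum_t PV_t = 1104.154721


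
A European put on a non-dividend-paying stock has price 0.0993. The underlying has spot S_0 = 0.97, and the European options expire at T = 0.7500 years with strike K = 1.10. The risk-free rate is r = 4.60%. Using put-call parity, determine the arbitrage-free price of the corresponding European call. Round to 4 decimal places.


Put-call parity: C - P = S_0 * exp(-qT) - K * exp(-rT).
S_0 * exp(-qT) = 0.9700 * 1.00000000 = 0.97000000
K * exp(-rT) = 1.1000 * 0.96608834 = 1.06269717
C = P + S*exp(-qT) - K*exp(-rT)
C = 0.0993 + 0.97000000 - 1.06269717 = 0.0066

Answer: Call price = 0.0066


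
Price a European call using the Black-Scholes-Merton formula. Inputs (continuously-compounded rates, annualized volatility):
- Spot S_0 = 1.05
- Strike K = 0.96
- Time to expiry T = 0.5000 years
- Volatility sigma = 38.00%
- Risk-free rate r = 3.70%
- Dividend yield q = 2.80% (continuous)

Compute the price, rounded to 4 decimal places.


Answer: Price = 0.1586

Derivation:
d1 = (ln(S/K) + (r - q + 0.5*sigma^2) * T) / (sigma * sqrt(T)) = 0.48459948
d2 = d1 - sigma * sqrt(T) = 0.21589890
exp(-rT) = 0.98167007; exp(-qT) = 0.98609754
C = S_0 * exp(-qT) * N(d1) - K * exp(-rT) * N(d2)
N(d1) = 0.68601976; N(d2) = 0.58546672
C = 1.0500 * 0.98609754 * 0.68601976 - 0.9600 * 0.98167007 * 0.58546672 = 0.1586


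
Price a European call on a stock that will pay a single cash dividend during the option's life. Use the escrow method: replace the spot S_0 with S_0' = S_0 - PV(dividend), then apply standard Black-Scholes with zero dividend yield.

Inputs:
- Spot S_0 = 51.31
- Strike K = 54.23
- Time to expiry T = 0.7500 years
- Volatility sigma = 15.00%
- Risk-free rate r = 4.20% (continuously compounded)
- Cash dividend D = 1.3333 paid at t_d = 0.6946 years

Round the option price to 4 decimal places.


PV(D) = D * exp(-r * t_d) = 1.3333 * 0.97124823 = 1.29496526
S_0' = S_0 - PV(D) = 51.3100 - 1.29496526 = 50.01503474
d1 = (ln(S_0'/K) + (r + sigma^2/2)*T) / (sigma*sqrt(T)) = -0.31541112
d2 = d1 - sigma*sqrt(T) = -0.44531493
exp(-rT) = 0.96899096
N(d1) = 0.37622476; N(d2) = 0.32804609
C = S_0' * N(d1) - K * exp(-rT) * N(d2) = 50.01503474 * 0.37622476 - 54.2300 * 0.96899096 * 0.32804609 = 1.5786

Answer: Price = 1.5786


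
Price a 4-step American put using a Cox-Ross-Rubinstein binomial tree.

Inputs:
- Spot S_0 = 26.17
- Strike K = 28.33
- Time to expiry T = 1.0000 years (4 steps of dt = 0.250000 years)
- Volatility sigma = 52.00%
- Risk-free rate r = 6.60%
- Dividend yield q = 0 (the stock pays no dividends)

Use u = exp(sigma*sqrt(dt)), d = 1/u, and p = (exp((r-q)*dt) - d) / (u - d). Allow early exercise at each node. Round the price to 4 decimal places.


Answer: Price = V(0,0) = 5.9447

Derivation:
dt = T/N = 0.250000
u = exp(sigma*sqrt(dt)) = 1.296930; d = 1/u = 0.771052
p = (exp((r-q)*dt) - d) / (u - d) = 0.467000
Discount per step: exp(-r*dt) = 0.983635
Stock lattice S(k, i) with i counting down-moves:
  k=0: S(0,0) = 26.1700
  k=1: S(1,0) = 33.9407; S(1,1) = 20.1784
  k=2: S(2,0) = 44.0187; S(2,1) = 26.1700; S(2,2) = 15.5586
  k=3: S(3,0) = 57.0891; S(3,1) = 33.9407; S(3,2) = 20.1784; S(3,3) = 11.9965
  k=4: S(4,0) = 74.0406; S(4,1) = 44.0187; S(4,2) = 26.1700; S(4,3) = 15.5586; S(4,4) = 9.2499
Terminal payoffs V(N, i) = max(K - S_T, 0):
  V(4,0) = 0.000000; V(4,1) = 0.000000; V(4,2) = 2.160000; V(4,3) = 12.771397; V(4,4) = 19.080091
Backward induction: V(k, i) = exp(-r*dt) * [p * V(k+1, i) + (1-p) * V(k+1, i+1)]; then take max(V_cont, immediate exercise) for American.
  V(3,0) = exp(-r*dt) * [p*0.000000 + (1-p)*0.000000] = 0.000000; exercise = 0.000000; V(3,0) = max -> 0.000000
  V(3,1) = exp(-r*dt) * [p*0.000000 + (1-p)*2.160000] = 1.132440; exercise = 0.000000; V(3,1) = max -> 1.132440
  V(3,2) = exp(-r*dt) * [p*2.160000 + (1-p)*12.771397] = 7.687970; exercise = 8.151580; V(3,2) = max -> 8.151580
  V(3,3) = exp(-r*dt) * [p*12.771397 + (1-p)*19.080091] = 15.869905; exercise = 16.333515; V(3,3) = max -> 16.333515
  V(2,0) = exp(-r*dt) * [p*0.000000 + (1-p)*1.132440] = 0.593713; exercise = 0.000000; V(2,0) = max -> 0.593713
  V(2,1) = exp(-r*dt) * [p*1.132440 + (1-p)*8.151580] = 4.793886; exercise = 2.160000; V(2,1) = max -> 4.793886
  V(2,2) = exp(-r*dt) * [p*8.151580 + (1-p)*16.333515] = 12.307788; exercise = 12.771397; V(2,2) = max -> 12.771397
  V(1,0) = exp(-r*dt) * [p*0.593713 + (1-p)*4.793886] = 2.786053; exercise = 0.000000; V(1,0) = max -> 2.786053
  V(1,1) = exp(-r*dt) * [p*4.793886 + (1-p)*12.771397] = 8.897866; exercise = 8.151580; V(1,1) = max -> 8.897866
  V(0,0) = exp(-r*dt) * [p*2.786053 + (1-p)*8.897866] = 5.944747; exercise = 2.160000; V(0,0) = max -> 5.944747


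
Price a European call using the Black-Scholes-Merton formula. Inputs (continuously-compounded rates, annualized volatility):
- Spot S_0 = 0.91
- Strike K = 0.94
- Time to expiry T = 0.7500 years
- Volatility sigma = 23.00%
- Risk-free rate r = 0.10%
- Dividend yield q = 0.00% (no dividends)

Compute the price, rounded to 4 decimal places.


Answer: Price = 0.0596

Derivation:
d1 = (ln(S/K) + (r - q + 0.5*sigma^2) * T) / (sigma * sqrt(T)) = -0.05948101
d2 = d1 - sigma * sqrt(T) = -0.25866686
exp(-rT) = 0.99925028; exp(-qT) = 1.00000000
C = S_0 * exp(-qT) * N(d1) - K * exp(-rT) * N(d2)
N(d1) = 0.47628449; N(d2) = 0.39794615
C = 0.9100 * 1.00000000 * 0.47628449 - 0.9400 * 0.99925028 * 0.39794615 = 0.0596


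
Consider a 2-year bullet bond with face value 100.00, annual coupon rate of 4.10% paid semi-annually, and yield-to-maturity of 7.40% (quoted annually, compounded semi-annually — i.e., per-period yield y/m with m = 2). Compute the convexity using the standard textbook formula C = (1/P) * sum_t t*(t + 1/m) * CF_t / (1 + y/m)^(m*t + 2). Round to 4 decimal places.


Coupon per period c = face * coupon_rate / m = 2.050000
Periods per year m = 2; per-period yield y/m = 0.037000
Number of cashflows N = 4
Cashflows (t years, CF_t, discount factor 1/(1+y/m)^(m*t), PV):
  t = 0.5000: CF_t = 2.050000, DF = 0.964320, PV = 1.976856
  t = 1.0000: CF_t = 2.050000, DF = 0.929913, PV = 1.906322
  t = 1.5000: CF_t = 2.050000, DF = 0.896734, PV = 1.838305
  t = 2.0000: CF_t = 102.050000, DF = 0.864739, PV = 88.246600
Price P = sum_t PV_t = 93.968084
Convexity numerator sum_t t*(t + 1/m) * CF_t / (1+y/m)^(m*t + 2):
  t = 0.5000: term = 0.919153
  t = 1.0000: term = 2.659072
  t = 1.5000: term = 5.128393
  t = 2.0000: term = 410.308463
Convexity = (1/P) * sum = 419.015081 / 93.968084 = 4.459121

Answer: Convexity = 4.4591


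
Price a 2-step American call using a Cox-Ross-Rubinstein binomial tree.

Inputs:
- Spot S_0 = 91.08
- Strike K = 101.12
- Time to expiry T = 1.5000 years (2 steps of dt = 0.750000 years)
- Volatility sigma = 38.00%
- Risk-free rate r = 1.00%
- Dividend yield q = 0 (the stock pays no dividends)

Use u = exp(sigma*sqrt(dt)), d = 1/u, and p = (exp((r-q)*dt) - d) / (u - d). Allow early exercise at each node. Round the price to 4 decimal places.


Answer: Price = V(0,0) = 13.6018

Derivation:
dt = T/N = 0.750000
u = exp(sigma*sqrt(dt)) = 1.389702; d = 1/u = 0.719579
p = (exp((r-q)*dt) - d) / (u - d) = 0.429696
Discount per step: exp(-r*dt) = 0.992528
Stock lattice S(k, i) with i counting down-moves:
  k=0: S(0,0) = 91.0800
  k=1: S(1,0) = 126.5741; S(1,1) = 65.5392
  k=2: S(2,0) = 175.9003; S(2,1) = 91.0800; S(2,2) = 47.1606
Terminal payoffs V(N, i) = max(S_T - K, 0):
  V(2,0) = 74.780334; V(2,1) = 0.000000; V(2,2) = 0.000000
Backward induction: V(k, i) = exp(-r*dt) * [p * V(k+1, i) + (1-p) * V(k+1, i+1)]; then take max(V_cont, immediate exercise) for American.
  V(1,0) = exp(-r*dt) * [p*74.780334 + (1-p)*0.000000] = 31.892729; exercise = 25.454098; V(1,0) = max -> 31.892729
  V(1,1) = exp(-r*dt) * [p*0.000000 + (1-p)*0.000000] = 0.000000; exercise = 0.000000; V(1,1) = max -> 0.000000
  V(0,0) = exp(-r*dt) * [p*31.892729 + (1-p)*0.000000] = 13.601787; exercise = 0.000000; V(0,0) = max -> 13.601787


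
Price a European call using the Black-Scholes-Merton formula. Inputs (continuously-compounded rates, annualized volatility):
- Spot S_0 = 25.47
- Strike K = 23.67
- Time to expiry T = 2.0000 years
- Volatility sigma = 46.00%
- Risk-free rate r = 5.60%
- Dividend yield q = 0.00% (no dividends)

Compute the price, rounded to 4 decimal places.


Answer: Price = 8.3305

Derivation:
d1 = (ln(S/K) + (r - q + 0.5*sigma^2) * T) / (sigma * sqrt(T)) = 0.61009921
d2 = d1 - sigma * sqrt(T) = -0.04043903
exp(-rT) = 0.89404426; exp(-qT) = 1.00000000
C = S_0 * exp(-qT) * N(d1) - K * exp(-rT) * N(d2)
N(d1) = 0.72910196; N(d2) = 0.48387156
C = 25.4700 * 1.00000000 * 0.72910196 - 23.6700 * 0.89404426 * 0.48387156 = 8.3305


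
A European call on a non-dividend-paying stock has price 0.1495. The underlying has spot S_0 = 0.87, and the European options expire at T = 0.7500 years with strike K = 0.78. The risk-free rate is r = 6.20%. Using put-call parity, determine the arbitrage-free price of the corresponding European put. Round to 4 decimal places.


Answer: Put price = 0.0241

Derivation:
Put-call parity: C - P = S_0 * exp(-qT) - K * exp(-rT).
S_0 * exp(-qT) = 0.8700 * 1.00000000 = 0.87000000
K * exp(-rT) = 0.7800 * 0.95456456 = 0.74456036
P = C - S*exp(-qT) + K*exp(-rT)
P = 0.1495 - 0.87000000 + 0.74456036 = 0.0241


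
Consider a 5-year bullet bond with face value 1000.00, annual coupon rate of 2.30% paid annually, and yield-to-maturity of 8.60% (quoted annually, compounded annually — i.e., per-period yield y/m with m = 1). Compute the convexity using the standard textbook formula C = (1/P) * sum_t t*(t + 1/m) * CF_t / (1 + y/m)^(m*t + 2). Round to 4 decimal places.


Answer: Convexity = 23.6904

Derivation:
Coupon per period c = face * coupon_rate / m = 23.000000
Periods per year m = 1; per-period yield y/m = 0.086000
Number of cashflows N = 5
Cashflows (t years, CF_t, discount factor 1/(1+y/m)^(m*t), PV):
  t = 1.0000: CF_t = 23.000000, DF = 0.920810, PV = 21.178637
  t = 2.0000: CF_t = 23.000000, DF = 0.847892, PV = 19.501508
  t = 3.0000: CF_t = 23.000000, DF = 0.780747, PV = 17.957189
  t = 4.0000: CF_t = 23.000000, DF = 0.718920, PV = 16.535165
  t = 5.0000: CF_t = 1023.000000, DF = 0.661989, PV = 677.214904
Price P = sum_t PV_t = 752.387403
Convexity numerator sum_t t*(t + 1/m) * CF_t / (1+y/m)^(m*t + 2):
  t = 1.0000: term = 35.914379
  t = 2.0000: term = 99.210990
  t = 3.0000: term = 182.709006
  t = 4.0000: term = 280.400562
  t = 5.0000: term = 17226.145520
Convexity = (1/P) * sum = 17824.380458 / 752.387403 = 23.690429


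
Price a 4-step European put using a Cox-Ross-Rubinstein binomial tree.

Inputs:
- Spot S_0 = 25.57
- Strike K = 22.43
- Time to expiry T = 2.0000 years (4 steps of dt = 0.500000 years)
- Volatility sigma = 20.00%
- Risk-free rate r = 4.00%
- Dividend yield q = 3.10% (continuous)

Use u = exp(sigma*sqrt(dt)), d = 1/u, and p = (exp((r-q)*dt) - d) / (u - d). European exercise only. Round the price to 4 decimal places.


dt = T/N = 0.500000
u = exp(sigma*sqrt(dt)) = 1.151910; d = 1/u = 0.868123
p = (exp((r-q)*dt) - d) / (u - d) = 0.480596
Discount per step: exp(-r*dt) = 0.980199
Stock lattice S(k, i) with i counting down-moves:
  k=0: S(0,0) = 25.5700
  k=1: S(1,0) = 29.4543; S(1,1) = 22.1979
  k=2: S(2,0) = 33.9287; S(2,1) = 25.5700; S(2,2) = 19.2705
  k=3: S(3,0) = 39.0829; S(3,1) = 29.4543; S(3,2) = 22.1979; S(3,3) = 16.7292
  k=4: S(4,0) = 45.0199; S(4,1) = 33.9287; S(4,2) = 25.5700; S(4,3) = 19.2705; S(4,4) = 14.5230
Terminal payoffs V(N, i) = max(K - S_T, 0):
  V(4,0) = 0.000000; V(4,1) = 0.000000; V(4,2) = 0.000000; V(4,3) = 3.159468; V(4,4) = 7.906989
Backward induction: V(k, i) = exp(-r*dt) * [p * V(k+1, i) + (1-p) * V(k+1, i+1)].
  V(3,0) = exp(-r*dt) * [p*0.000000 + (1-p)*0.000000] = 0.000000
  V(3,1) = exp(-r*dt) * [p*0.000000 + (1-p)*0.000000] = 0.000000
  V(3,2) = exp(-r*dt) * [p*0.000000 + (1-p)*3.159468] = 1.608545
  V(3,3) = exp(-r*dt) * [p*3.159468 + (1-p)*7.906989] = 5.513959
  V(2,0) = exp(-r*dt) * [p*0.000000 + (1-p)*0.000000] = 0.000000
  V(2,1) = exp(-r*dt) * [p*0.000000 + (1-p)*1.608545] = 0.818941
  V(2,2) = exp(-r*dt) * [p*1.608545 + (1-p)*5.513959] = 3.565014
  V(1,0) = exp(-r*dt) * [p*0.000000 + (1-p)*0.818941] = 0.416938
  V(1,1) = exp(-r*dt) * [p*0.818941 + (1-p)*3.565014] = 2.200802
  V(0,0) = exp(-r*dt) * [p*0.416938 + (1-p)*2.200802] = 1.316881

Answer: Price = V(0,0) = 1.3169


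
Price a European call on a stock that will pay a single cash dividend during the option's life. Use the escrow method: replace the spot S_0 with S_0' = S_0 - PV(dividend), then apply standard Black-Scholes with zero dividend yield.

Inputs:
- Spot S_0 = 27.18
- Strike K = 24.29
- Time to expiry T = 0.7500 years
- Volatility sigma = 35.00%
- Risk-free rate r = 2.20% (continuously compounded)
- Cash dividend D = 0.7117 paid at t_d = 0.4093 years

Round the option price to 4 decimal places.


Answer: Price = 4.4955

Derivation:
PV(D) = D * exp(-r * t_d) = 0.7117 * 0.99103582 = 0.70532019
S_0' = S_0 - PV(D) = 27.1800 - 0.70532019 = 26.47467981
d1 = (ln(S_0'/K) + (r + sigma^2/2)*T) / (sigma*sqrt(T)) = 0.49012602
d2 = d1 - sigma*sqrt(T) = 0.18701713
exp(-rT) = 0.98363538
N(d1) = 0.68797764; N(d2) = 0.57417640
C = S_0' * N(d1) - K * exp(-rT) * N(d2) = 26.47467981 * 0.68797764 - 24.2900 * 0.98363538 * 0.57417640 = 4.4955


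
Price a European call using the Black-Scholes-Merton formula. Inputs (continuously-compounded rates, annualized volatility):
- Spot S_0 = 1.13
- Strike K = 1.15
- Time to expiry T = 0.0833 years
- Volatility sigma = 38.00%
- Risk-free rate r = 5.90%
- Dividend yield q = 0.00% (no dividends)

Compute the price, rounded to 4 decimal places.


d1 = (ln(S/K) + (r - q + 0.5*sigma^2) * T) / (sigma * sqrt(T)) = -0.06031797
d2 = d1 - sigma * sqrt(T) = -0.16999258
exp(-rT) = 0.99509736; exp(-qT) = 1.00000000
C = S_0 * exp(-qT) * N(d1) - K * exp(-rT) * N(d2)
N(d1) = 0.47595120; N(d2) = 0.43250799
C = 1.1300 * 1.00000000 * 0.47595120 - 1.1500 * 0.99509736 * 0.43250799 = 0.0429

Answer: Price = 0.0429


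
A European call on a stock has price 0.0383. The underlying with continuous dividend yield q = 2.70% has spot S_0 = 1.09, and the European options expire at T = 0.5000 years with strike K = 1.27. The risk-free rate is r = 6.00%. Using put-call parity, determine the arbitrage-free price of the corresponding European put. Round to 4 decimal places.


Put-call parity: C - P = S_0 * exp(-qT) - K * exp(-rT).
S_0 * exp(-qT) = 1.0900 * 0.98659072 = 1.07538388
K * exp(-rT) = 1.2700 * 0.97044553 = 1.23246583
P = C - S*exp(-qT) + K*exp(-rT)
P = 0.0383 - 1.07538388 + 1.23246583 = 0.1954

Answer: Put price = 0.1954


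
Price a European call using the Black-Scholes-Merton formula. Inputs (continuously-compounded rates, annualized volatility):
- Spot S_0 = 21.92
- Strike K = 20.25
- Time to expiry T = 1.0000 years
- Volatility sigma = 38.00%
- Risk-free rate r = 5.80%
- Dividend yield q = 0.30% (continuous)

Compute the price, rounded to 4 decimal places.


Answer: Price = 4.6471

Derivation:
d1 = (ln(S/K) + (r - q + 0.5*sigma^2) * T) / (sigma * sqrt(T)) = 0.54327544
d2 = d1 - sigma * sqrt(T) = 0.16327544
exp(-rT) = 0.94364995; exp(-qT) = 0.99700450
C = S_0 * exp(-qT) * N(d1) - K * exp(-rT) * N(d2)
N(d1) = 0.70652992; N(d2) = 0.56484922
C = 21.9200 * 0.99700450 * 0.70652992 - 20.2500 * 0.94364995 * 0.56484922 = 4.6471


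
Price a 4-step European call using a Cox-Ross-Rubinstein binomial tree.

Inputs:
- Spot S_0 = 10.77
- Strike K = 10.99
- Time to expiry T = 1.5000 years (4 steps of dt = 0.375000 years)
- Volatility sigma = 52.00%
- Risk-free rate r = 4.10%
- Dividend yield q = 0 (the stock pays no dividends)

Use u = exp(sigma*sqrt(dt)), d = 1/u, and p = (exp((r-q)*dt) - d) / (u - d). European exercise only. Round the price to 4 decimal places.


Answer: Price = V(0,0) = 2.7378

Derivation:
dt = T/N = 0.375000
u = exp(sigma*sqrt(dt)) = 1.374972; d = 1/u = 0.727287
p = (exp((r-q)*dt) - d) / (u - d) = 0.444979
Discount per step: exp(-r*dt) = 0.984743
Stock lattice S(k, i) with i counting down-moves:
  k=0: S(0,0) = 10.7700
  k=1: S(1,0) = 14.8085; S(1,1) = 7.8329
  k=2: S(2,0) = 20.3612; S(2,1) = 10.7700; S(2,2) = 5.6968
  k=3: S(3,0) = 27.9961; S(3,1) = 14.8085; S(3,2) = 7.8329; S(3,3) = 4.1432
  k=4: S(4,0) = 38.4939; S(4,1) = 20.3612; S(4,2) = 10.7700; S(4,3) = 5.6968; S(4,4) = 3.0133
Terminal payoffs V(N, i) = max(S_T - K, 0):
  V(4,0) = 27.503876; V(4,1) = 9.371214; V(4,2) = 0.000000; V(4,3) = 0.000000; V(4,4) = 0.000000
Backward induction: V(k, i) = exp(-r*dt) * [p * V(k+1, i) + (1-p) * V(k+1, i+1)].
  V(3,0) = exp(-r*dt) * [p*27.503876 + (1-p)*9.371214] = 17.173787
  V(3,1) = exp(-r*dt) * [p*9.371214 + (1-p)*0.000000] = 4.106373
  V(3,2) = exp(-r*dt) * [p*0.000000 + (1-p)*0.000000] = 0.000000
  V(3,3) = exp(-r*dt) * [p*0.000000 + (1-p)*0.000000] = 0.000000
  V(2,0) = exp(-r*dt) * [p*17.173787 + (1-p)*4.106373] = 9.769732
  V(2,1) = exp(-r*dt) * [p*4.106373 + (1-p)*0.000000] = 1.799372
  V(2,2) = exp(-r*dt) * [p*0.000000 + (1-p)*0.000000] = 0.000000
  V(1,0) = exp(-r*dt) * [p*9.769732 + (1-p)*1.799372] = 5.264451
  V(1,1) = exp(-r*dt) * [p*1.799372 + (1-p)*0.000000] = 0.788467
  V(0,0) = exp(-r*dt) * [p*5.264451 + (1-p)*0.788467] = 2.737769


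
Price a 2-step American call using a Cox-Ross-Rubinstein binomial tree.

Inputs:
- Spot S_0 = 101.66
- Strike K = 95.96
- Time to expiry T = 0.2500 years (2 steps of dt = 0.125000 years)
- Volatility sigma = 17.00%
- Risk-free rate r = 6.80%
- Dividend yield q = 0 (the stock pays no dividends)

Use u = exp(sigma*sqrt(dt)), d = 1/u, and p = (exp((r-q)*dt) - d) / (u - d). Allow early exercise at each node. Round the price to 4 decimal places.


dt = T/N = 0.125000
u = exp(sigma*sqrt(dt)) = 1.061947; d = 1/u = 0.941667
p = (exp((r-q)*dt) - d) / (u - d) = 0.555948
Discount per step: exp(-r*dt) = 0.991536
Stock lattice S(k, i) with i counting down-moves:
  k=0: S(0,0) = 101.6600
  k=1: S(1,0) = 107.9575; S(1,1) = 95.7298
  k=2: S(2,0) = 114.6452; S(2,1) = 101.6600; S(2,2) = 90.1456
Terminal payoffs V(N, i) = max(S_T - K, 0):
  V(2,0) = 18.685191; V(2,1) = 5.700000; V(2,2) = 0.000000
Backward induction: V(k, i) = exp(-r*dt) * [p * V(k+1, i) + (1-p) * V(k+1, i+1)]; then take max(V_cont, immediate exercise) for American.
  V(1,0) = exp(-r*dt) * [p*18.685191 + (1-p)*5.700000] = 12.809742; exercise = 11.997539; V(1,0) = max -> 12.809742
  V(1,1) = exp(-r*dt) * [p*5.700000 + (1-p)*0.000000] = 3.142081; exercise = 0.000000; V(1,1) = max -> 3.142081
  V(0,0) = exp(-r*dt) * [p*12.809742 + (1-p)*3.142081] = 8.444710; exercise = 5.700000; V(0,0) = max -> 8.444710

Answer: Price = V(0,0) = 8.4447


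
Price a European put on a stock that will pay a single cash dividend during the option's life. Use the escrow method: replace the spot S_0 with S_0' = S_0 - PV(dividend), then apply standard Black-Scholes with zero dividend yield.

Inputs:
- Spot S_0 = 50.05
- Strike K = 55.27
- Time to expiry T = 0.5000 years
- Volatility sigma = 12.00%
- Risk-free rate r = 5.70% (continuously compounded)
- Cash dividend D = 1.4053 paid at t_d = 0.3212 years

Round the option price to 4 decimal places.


PV(D) = D * exp(-r * t_d) = 1.4053 * 0.98185818 = 1.37980530
S_0' = S_0 - PV(D) = 50.0500 - 1.37980530 = 48.67019470
d1 = (ln(S_0'/K) + (r + sigma^2/2)*T) / (sigma*sqrt(T)) = -1.12033340
d2 = d1 - sigma*sqrt(T) = -1.20518622
exp(-rT) = 0.97190229
N(-d1) = 0.86871414; N(-d2) = 0.88593429
P = K * exp(-rT) * N(-d2) - S_0' * N(-d1) = 55.2700 * 0.97190229 * 0.88593429 - 48.67019470 * 0.86871414 = 5.3093

Answer: Price = 5.3093


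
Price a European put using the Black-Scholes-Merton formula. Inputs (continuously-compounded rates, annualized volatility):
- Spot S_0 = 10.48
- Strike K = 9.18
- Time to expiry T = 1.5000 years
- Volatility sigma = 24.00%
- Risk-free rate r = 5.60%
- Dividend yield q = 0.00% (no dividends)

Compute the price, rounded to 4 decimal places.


d1 = (ln(S/K) + (r - q + 0.5*sigma^2) * T) / (sigma * sqrt(T)) = 0.88331823
d2 = d1 - sigma * sqrt(T) = 0.58937946
exp(-rT) = 0.91943126; exp(-qT) = 1.00000000
P = K * exp(-rT) * N(-d2) - S_0 * exp(-qT) * N(-d1)
N(-d1) = 0.18853218; N(-d2) = 0.27780337
P = 9.1800 * 0.91943126 * 0.27780337 - 10.4800 * 1.00000000 * 0.18853218 = 0.3689

Answer: Price = 0.3689


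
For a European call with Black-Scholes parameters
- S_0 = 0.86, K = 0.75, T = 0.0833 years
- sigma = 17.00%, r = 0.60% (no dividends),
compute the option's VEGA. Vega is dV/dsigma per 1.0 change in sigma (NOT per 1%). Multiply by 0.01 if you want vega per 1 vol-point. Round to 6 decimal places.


d1 = 2.8240658169; d2 = 2.7750008600
phi(d1) = 0.0073975057; exp(-qT) = 1.0000000000; exp(-rT) = 0.9995003249
Vega = S * exp(-qT) * phi(d1) * sqrt(T) = 0.8600 * 1.0000000000 * 0.0073975057 * 0.2886173938 = 0.001836

Answer: Vega = 0.001836


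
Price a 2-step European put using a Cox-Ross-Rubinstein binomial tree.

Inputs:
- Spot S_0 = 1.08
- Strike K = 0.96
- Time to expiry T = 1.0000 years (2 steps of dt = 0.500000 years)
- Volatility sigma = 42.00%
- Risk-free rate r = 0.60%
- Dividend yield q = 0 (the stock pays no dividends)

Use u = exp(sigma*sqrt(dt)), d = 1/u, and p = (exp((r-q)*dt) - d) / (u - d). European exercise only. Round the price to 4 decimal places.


dt = T/N = 0.500000
u = exp(sigma*sqrt(dt)) = 1.345795; d = 1/u = 0.743055
p = (exp((r-q)*dt) - d) / (u - d) = 0.431279
Discount per step: exp(-r*dt) = 0.997004
Stock lattice S(k, i) with i counting down-moves:
  k=0: S(0,0) = 1.0800
  k=1: S(1,0) = 1.4535; S(1,1) = 0.8025
  k=2: S(2,0) = 1.9561; S(2,1) = 1.0800; S(2,2) = 0.5963
Terminal payoffs V(N, i) = max(K - S_T, 0):
  V(2,0) = 0.000000; V(2,1) = 0.000000; V(2,2) = 0.363698
Backward induction: V(k, i) = exp(-r*dt) * [p * V(k+1, i) + (1-p) * V(k+1, i+1)].
  V(1,0) = exp(-r*dt) * [p*0.000000 + (1-p)*0.000000] = 0.000000
  V(1,1) = exp(-r*dt) * [p*0.000000 + (1-p)*0.363698] = 0.206223
  V(0,0) = exp(-r*dt) * [p*0.000000 + (1-p)*0.206223] = 0.116932

Answer: Price = V(0,0) = 0.1169


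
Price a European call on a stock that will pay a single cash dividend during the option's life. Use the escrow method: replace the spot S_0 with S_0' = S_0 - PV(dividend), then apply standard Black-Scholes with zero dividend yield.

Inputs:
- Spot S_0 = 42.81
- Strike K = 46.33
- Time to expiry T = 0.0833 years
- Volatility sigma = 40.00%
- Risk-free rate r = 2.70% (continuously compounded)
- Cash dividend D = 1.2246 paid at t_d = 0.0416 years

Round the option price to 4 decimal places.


PV(D) = D * exp(-r * t_d) = 1.2246 * 0.99887743 = 1.22322530
S_0' = S_0 - PV(D) = 42.8100 - 1.22322530 = 41.58677470
d1 = (ln(S_0'/K) + (r + sigma^2/2)*T) / (sigma*sqrt(T)) = -0.85835435
d2 = d1 - sigma*sqrt(T) = -0.97380131
exp(-rT) = 0.99775343
N(d1) = 0.19534841; N(d2) = 0.16507760
C = S_0' * N(d1) - K * exp(-rT) * N(d2) = 41.58677470 * 0.19534841 - 46.3300 * 0.99775343 * 0.16507760 = 0.4930

Answer: Price = 0.4930


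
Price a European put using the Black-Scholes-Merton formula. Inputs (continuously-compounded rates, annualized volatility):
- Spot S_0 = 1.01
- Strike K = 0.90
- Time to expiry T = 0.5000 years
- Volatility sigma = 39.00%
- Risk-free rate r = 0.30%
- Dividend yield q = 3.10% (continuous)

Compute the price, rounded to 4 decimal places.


Answer: Price = 0.0628

Derivation:
d1 = (ln(S/K) + (r - q + 0.5*sigma^2) * T) / (sigma * sqrt(T)) = 0.50525806
d2 = d1 - sigma * sqrt(T) = 0.22948642
exp(-rT) = 0.99850112; exp(-qT) = 0.98461951
P = K * exp(-rT) * N(-d2) - S_0 * exp(-qT) * N(-d1)
N(-d1) = 0.30668880; N(-d2) = 0.40924544
P = 0.9000 * 0.99850112 * 0.40924544 - 1.0100 * 0.98461951 * 0.30668880 = 0.0628


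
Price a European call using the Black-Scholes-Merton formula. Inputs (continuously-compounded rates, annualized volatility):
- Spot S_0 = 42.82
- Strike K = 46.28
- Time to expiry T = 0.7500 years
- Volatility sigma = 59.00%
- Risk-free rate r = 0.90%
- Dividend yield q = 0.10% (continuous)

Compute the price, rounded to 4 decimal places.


d1 = (ln(S/K) + (r - q + 0.5*sigma^2) * T) / (sigma * sqrt(T)) = 0.11514298
d2 = d1 - sigma * sqrt(T) = -0.39581201
exp(-rT) = 0.99327273; exp(-qT) = 0.99925028
C = S_0 * exp(-qT) * N(d1) - K * exp(-rT) * N(d2)
N(d1) = 0.54583410; N(d2) = 0.34612186
C = 42.8200 * 0.99925028 * 0.54583410 - 46.2800 * 0.99327273 * 0.34612186 = 7.4443

Answer: Price = 7.4443


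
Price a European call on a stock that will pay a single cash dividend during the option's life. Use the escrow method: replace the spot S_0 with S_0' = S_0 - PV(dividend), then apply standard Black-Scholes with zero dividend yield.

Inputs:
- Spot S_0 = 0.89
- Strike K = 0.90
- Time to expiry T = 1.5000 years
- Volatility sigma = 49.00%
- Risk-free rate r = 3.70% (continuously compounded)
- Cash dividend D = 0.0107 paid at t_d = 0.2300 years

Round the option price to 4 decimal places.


Answer: Price = 0.2184

Derivation:
PV(D) = D * exp(-r * t_d) = 0.0107 * 0.99152611 = 0.01060933
S_0' = S_0 - PV(D) = 0.8900 - 0.01060933 = 0.87939067
d1 = (ln(S_0'/K) + (r + sigma^2/2)*T) / (sigma*sqrt(T)) = 0.35394208
d2 = d1 - sigma*sqrt(T) = -0.24618291
exp(-rT) = 0.94601202
N(d1) = 0.63830885; N(d2) = 0.40277032
C = S_0' * N(d1) - K * exp(-rT) * N(d2) = 0.87939067 * 0.63830885 - 0.9000 * 0.94601202 * 0.40277032 = 0.2184


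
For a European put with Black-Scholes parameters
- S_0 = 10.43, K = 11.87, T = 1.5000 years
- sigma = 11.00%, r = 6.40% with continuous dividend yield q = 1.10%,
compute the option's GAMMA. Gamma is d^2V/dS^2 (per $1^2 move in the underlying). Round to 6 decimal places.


d1 = -0.3024966896; d2 = -0.4372186254
phi(d1) = 0.3811010725; exp(-qT) = 0.9836353794; exp(-rT) = 0.9084640161
Gamma = exp(-qT) * phi(d1) / (S * sigma * sqrt(T)) = 0.9836353794 * 0.3811010725 / (10.4300 * 0.1100 * 1.2247448714) = 0.266779

Answer: Gamma = 0.266779


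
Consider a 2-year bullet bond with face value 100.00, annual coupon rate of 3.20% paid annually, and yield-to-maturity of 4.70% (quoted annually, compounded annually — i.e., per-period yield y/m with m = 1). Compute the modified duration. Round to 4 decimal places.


Coupon per period c = face * coupon_rate / m = 3.200000
Periods per year m = 1; per-period yield y/m = 0.047000
Number of cashflows N = 2
Cashflows (t years, CF_t, discount factor 1/(1+y/m)^(m*t), PV):
  t = 1.0000: CF_t = 3.200000, DF = 0.955110, PV = 3.056351
  t = 2.0000: CF_t = 103.200000, DF = 0.912235, PV = 94.142632
Price P = sum_t PV_t = 97.198983
First compute Macaulay numerator sum_t t * PV_t:
  t * PV_t at t = 1.0000: 3.056351
  t * PV_t at t = 2.0000: 188.285263
Macaulay duration D = 191.341615 / 97.198983 = 1.968556
Modified duration = D / (1 + y/m) = 1.968556 / (1 + 0.047000) = 1.880187

Answer: Modified duration = 1.8802


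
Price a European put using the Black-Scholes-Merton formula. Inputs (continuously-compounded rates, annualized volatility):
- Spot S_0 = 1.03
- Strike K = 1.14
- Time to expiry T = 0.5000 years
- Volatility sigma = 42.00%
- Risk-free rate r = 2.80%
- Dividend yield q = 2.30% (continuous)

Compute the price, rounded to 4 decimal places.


d1 = (ln(S/K) + (r - q + 0.5*sigma^2) * T) / (sigma * sqrt(T)) = -0.18475508
d2 = d1 - sigma * sqrt(T) = -0.48173993
exp(-rT) = 0.98609754; exp(-qT) = 0.98856587
P = K * exp(-rT) * N(-d2) - S_0 * exp(-qT) * N(-d1)
N(-d1) = 0.57328943; N(-d2) = 0.68500465
P = 1.1400 * 0.98609754 * 0.68500465 - 1.0300 * 0.98856587 * 0.57328943 = 0.1863

Answer: Price = 0.1863


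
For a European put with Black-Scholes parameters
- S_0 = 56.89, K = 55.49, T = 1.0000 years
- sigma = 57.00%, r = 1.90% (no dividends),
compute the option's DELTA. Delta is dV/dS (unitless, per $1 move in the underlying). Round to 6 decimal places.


Answer: Delta = -0.358658

Derivation:
d1 = 0.3620469376; d2 = -0.2079530624
phi(d1) = 0.3736343903; exp(-qT) = 1.0000000000; exp(-rT) = 0.9811793622
N(-d1) = 0.3586584776
Delta = -exp(-qT) * N(-d1) = -1.0000000000 * 0.3586584776 = -0.358658


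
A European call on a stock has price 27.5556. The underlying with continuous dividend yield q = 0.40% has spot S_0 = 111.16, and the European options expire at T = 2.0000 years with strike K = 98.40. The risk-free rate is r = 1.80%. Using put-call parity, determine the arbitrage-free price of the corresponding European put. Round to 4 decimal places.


Put-call parity: C - P = S_0 * exp(-qT) - K * exp(-rT).
S_0 * exp(-qT) = 111.1600 * 0.99203191 = 110.27426765
K * exp(-rT) = 98.4000 * 0.96464029 = 94.92060488
P = C - S*exp(-qT) + K*exp(-rT)
P = 27.5556 - 110.27426765 + 94.92060488 = 12.2019

Answer: Put price = 12.2019


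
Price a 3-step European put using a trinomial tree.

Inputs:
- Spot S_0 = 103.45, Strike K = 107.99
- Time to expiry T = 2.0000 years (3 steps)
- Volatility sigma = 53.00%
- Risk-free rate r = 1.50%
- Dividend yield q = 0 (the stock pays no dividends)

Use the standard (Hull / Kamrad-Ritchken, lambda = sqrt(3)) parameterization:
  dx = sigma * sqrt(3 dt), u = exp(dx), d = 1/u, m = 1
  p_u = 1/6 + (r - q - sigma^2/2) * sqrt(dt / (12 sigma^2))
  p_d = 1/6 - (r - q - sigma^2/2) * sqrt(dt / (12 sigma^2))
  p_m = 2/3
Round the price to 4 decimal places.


Answer: Price = V(0,0) = 28.8862

Derivation:
dt = T/N = 0.666667; dx = sigma*sqrt(3*dt) = 0.749533
u = exp(dx) = 2.116012; d = 1/u = 0.472587
p_u = 0.110876, p_m = 0.666667, p_d = 0.222457
Discount per step: exp(-r*dt) = 0.990050
Stock lattice S(k, j) with j the centered position index:
  k=0: S(0,+0) = 103.4500
  k=1: S(1,-1) = 48.8891; S(1,+0) = 103.4500; S(1,+1) = 218.9014
  k=2: S(2,-2) = 23.1044; S(2,-1) = 48.8891; S(2,+0) = 103.4500; S(2,+1) = 218.9014; S(2,+2) = 463.1981
  k=3: S(3,-3) = 10.9188; S(3,-2) = 23.1044; S(3,-1) = 48.8891; S(3,+0) = 103.4500; S(3,+1) = 218.9014; S(3,+2) = 463.1981; S(3,+3) = 980.1327
Terminal payoffs V(N, j) = max(K - S_T, 0):
  V(3,-3) = 97.071170; V(3,-2) = 84.885624; V(3,-1) = 59.100863; V(3,+0) = 4.540000; V(3,+1) = 0.000000; V(3,+2) = 0.000000; V(3,+3) = 0.000000
Backward induction: V(k, j) = exp(-r*dt) * [p_u * V(k+1, j+1) + p_m * V(k+1, j) + p_d * V(k+1, j-1)]
  V(2,-2) = exp(-r*dt) * [p_u*59.100863 + p_m*84.885624 + p_d*97.071170] = 83.894311
  V(2,-1) = exp(-r*dt) * [p_u*4.540000 + p_m*59.100863 + p_d*84.885624] = 58.202407
  V(2,+0) = exp(-r*dt) * [p_u*0.000000 + p_m*4.540000 + p_d*59.100863] = 16.013130
  V(2,+1) = exp(-r*dt) * [p_u*0.000000 + p_m*0.000000 + p_d*4.540000] = 0.999905
  V(2,+2) = exp(-r*dt) * [p_u*0.000000 + p_m*0.000000 + p_d*0.000000] = 0.000000
  V(1,-1) = exp(-r*dt) * [p_u*16.013130 + p_m*58.202407 + p_d*83.894311] = 58.650508
  V(1,+0) = exp(-r*dt) * [p_u*0.999905 + p_m*16.013130 + p_d*58.202407] = 23.497660
  V(1,+1) = exp(-r*dt) * [p_u*0.000000 + p_m*0.999905 + p_d*16.013130] = 4.186758
  V(0,+0) = exp(-r*dt) * [p_u*4.186758 + p_m*23.497660 + p_d*58.650508] = 28.886221
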